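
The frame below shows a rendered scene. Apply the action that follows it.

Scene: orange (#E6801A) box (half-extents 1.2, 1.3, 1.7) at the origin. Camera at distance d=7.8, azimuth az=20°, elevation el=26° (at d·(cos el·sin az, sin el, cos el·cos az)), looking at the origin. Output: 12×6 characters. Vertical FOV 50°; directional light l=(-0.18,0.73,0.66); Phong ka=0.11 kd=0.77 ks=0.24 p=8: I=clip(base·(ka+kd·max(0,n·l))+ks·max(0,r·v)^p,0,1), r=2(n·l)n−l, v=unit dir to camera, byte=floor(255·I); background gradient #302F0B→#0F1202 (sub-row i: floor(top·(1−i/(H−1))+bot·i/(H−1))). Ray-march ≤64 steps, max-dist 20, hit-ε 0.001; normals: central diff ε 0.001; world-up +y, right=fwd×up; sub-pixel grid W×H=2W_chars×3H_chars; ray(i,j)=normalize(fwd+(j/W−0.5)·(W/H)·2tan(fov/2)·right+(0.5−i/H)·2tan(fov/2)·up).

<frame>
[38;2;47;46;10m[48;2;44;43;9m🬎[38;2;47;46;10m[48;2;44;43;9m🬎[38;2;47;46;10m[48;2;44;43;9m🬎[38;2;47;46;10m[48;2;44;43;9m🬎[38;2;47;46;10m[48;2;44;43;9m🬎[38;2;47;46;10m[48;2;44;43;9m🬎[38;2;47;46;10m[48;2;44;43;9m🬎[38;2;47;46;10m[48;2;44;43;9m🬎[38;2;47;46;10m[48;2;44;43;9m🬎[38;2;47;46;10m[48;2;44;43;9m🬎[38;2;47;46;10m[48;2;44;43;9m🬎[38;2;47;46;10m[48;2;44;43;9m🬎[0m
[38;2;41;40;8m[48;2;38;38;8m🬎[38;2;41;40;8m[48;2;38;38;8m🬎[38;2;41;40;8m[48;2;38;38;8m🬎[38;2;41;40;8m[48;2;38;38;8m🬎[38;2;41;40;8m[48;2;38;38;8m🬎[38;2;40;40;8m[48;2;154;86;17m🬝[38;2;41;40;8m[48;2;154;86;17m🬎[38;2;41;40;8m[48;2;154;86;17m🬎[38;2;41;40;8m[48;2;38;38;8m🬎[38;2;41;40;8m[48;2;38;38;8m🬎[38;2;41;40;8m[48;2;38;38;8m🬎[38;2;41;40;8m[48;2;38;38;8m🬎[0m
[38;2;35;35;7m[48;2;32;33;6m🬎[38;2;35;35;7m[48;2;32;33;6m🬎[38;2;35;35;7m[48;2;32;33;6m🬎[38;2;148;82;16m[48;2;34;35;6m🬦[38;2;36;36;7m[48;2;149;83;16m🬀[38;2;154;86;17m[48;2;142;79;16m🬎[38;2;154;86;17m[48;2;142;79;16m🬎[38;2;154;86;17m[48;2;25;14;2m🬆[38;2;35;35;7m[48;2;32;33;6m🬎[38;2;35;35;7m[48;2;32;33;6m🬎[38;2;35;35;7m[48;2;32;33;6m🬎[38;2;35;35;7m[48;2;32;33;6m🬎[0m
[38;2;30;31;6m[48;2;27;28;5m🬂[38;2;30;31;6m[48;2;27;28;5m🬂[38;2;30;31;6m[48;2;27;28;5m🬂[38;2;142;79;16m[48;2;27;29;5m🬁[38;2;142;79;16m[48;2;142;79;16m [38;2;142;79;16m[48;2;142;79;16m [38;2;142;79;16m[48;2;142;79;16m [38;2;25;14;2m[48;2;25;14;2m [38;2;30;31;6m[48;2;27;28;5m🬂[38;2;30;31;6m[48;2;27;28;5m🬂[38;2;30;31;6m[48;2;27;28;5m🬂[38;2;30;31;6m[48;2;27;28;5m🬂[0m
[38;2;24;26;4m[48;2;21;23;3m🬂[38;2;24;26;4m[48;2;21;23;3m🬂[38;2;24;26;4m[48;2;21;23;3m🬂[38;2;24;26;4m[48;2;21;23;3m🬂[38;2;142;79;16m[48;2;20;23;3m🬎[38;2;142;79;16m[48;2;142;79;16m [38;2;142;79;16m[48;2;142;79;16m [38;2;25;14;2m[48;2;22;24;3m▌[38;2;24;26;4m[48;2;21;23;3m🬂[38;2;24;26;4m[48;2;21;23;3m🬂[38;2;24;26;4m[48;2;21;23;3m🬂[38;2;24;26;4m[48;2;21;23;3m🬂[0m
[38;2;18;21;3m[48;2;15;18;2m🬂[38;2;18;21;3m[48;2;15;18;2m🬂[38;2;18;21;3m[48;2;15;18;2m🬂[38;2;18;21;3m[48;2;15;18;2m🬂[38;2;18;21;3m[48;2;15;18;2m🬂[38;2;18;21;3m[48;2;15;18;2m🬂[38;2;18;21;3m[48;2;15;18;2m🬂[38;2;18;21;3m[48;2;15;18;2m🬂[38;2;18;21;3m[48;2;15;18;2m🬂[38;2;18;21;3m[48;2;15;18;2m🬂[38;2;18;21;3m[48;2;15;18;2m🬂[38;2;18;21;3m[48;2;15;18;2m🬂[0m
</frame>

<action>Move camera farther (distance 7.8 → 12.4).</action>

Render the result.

<frame>
[38;2;47;46;10m[48;2;44;43;9m🬎[38;2;47;46;10m[48;2;44;43;9m🬎[38;2;47;46;10m[48;2;44;43;9m🬎[38;2;47;46;10m[48;2;44;43;9m🬎[38;2;47;46;10m[48;2;44;43;9m🬎[38;2;47;46;10m[48;2;44;43;9m🬎[38;2;47;46;10m[48;2;44;43;9m🬎[38;2;47;46;10m[48;2;44;43;9m🬎[38;2;47;46;10m[48;2;44;43;9m🬎[38;2;47;46;10m[48;2;44;43;9m🬎[38;2;47;46;10m[48;2;44;43;9m🬎[38;2;47;46;10m[48;2;44;43;9m🬎[0m
[38;2;41;40;8m[48;2;38;38;8m🬎[38;2;41;40;8m[48;2;38;38;8m🬎[38;2;41;40;8m[48;2;38;38;8m🬎[38;2;41;40;8m[48;2;38;38;8m🬎[38;2;41;40;8m[48;2;38;38;8m🬎[38;2;41;40;8m[48;2;38;38;8m🬎[38;2;41;40;8m[48;2;38;38;8m🬎[38;2;41;40;8m[48;2;38;38;8m🬎[38;2;41;40;8m[48;2;38;38;8m🬎[38;2;41;40;8m[48;2;38;38;8m🬎[38;2;41;40;8m[48;2;38;38;8m🬎[38;2;41;40;8m[48;2;38;38;8m🬎[0m
[38;2;35;35;7m[48;2;32;33;6m🬎[38;2;35;35;7m[48;2;32;33;6m🬎[38;2;35;35;7m[48;2;32;33;6m🬎[38;2;35;35;7m[48;2;32;33;6m🬎[38;2;34;35;6m[48;2;142;79;16m🬝[38;2;35;35;7m[48;2;150;83;16m🬆[38;2;36;36;7m[48;2;154;86;17m🬂[38;2;154;86;17m[48;2;32;30;5m🬃[38;2;35;35;7m[48;2;32;33;6m🬎[38;2;35;35;7m[48;2;32;33;6m🬎[38;2;35;35;7m[48;2;32;33;6m🬎[38;2;35;35;7m[48;2;32;33;6m🬎[0m
[38;2;30;31;6m[48;2;27;28;5m🬂[38;2;30;31;6m[48;2;27;28;5m🬂[38;2;30;31;6m[48;2;27;28;5m🬂[38;2;30;31;6m[48;2;27;28;5m🬂[38;2;30;31;6m[48;2;27;28;5m🬂[38;2;142;79;16m[48;2;142;79;16m [38;2;142;79;16m[48;2;25;14;2m🬝[38;2;25;14;2m[48;2;27;29;5m🬄[38;2;30;31;6m[48;2;27;28;5m🬂[38;2;30;31;6m[48;2;27;28;5m🬂[38;2;30;31;6m[48;2;27;28;5m🬂[38;2;30;31;6m[48;2;27;28;5m🬂[0m
[38;2;24;26;4m[48;2;21;23;3m🬂[38;2;24;26;4m[48;2;21;23;3m🬂[38;2;24;26;4m[48;2;21;23;3m🬂[38;2;24;26;4m[48;2;21;23;3m🬂[38;2;24;26;4m[48;2;21;23;3m🬂[38;2;142;79;16m[48;2;21;24;3m🬁[38;2;142;79;16m[48;2;21;21;3m🬀[38;2;24;26;4m[48;2;21;23;3m🬂[38;2;24;26;4m[48;2;21;23;3m🬂[38;2;24;26;4m[48;2;21;23;3m🬂[38;2;24;26;4m[48;2;21;23;3m🬂[38;2;24;26;4m[48;2;21;23;3m🬂[0m
[38;2;18;21;3m[48;2;15;18;2m🬂[38;2;18;21;3m[48;2;15;18;2m🬂[38;2;18;21;3m[48;2;15;18;2m🬂[38;2;18;21;3m[48;2;15;18;2m🬂[38;2;18;21;3m[48;2;15;18;2m🬂[38;2;18;21;3m[48;2;15;18;2m🬂[38;2;18;21;3m[48;2;15;18;2m🬂[38;2;18;21;3m[48;2;15;18;2m🬂[38;2;18;21;3m[48;2;15;18;2m🬂[38;2;18;21;3m[48;2;15;18;2m🬂[38;2;18;21;3m[48;2;15;18;2m🬂[38;2;18;21;3m[48;2;15;18;2m🬂[0m
</frame>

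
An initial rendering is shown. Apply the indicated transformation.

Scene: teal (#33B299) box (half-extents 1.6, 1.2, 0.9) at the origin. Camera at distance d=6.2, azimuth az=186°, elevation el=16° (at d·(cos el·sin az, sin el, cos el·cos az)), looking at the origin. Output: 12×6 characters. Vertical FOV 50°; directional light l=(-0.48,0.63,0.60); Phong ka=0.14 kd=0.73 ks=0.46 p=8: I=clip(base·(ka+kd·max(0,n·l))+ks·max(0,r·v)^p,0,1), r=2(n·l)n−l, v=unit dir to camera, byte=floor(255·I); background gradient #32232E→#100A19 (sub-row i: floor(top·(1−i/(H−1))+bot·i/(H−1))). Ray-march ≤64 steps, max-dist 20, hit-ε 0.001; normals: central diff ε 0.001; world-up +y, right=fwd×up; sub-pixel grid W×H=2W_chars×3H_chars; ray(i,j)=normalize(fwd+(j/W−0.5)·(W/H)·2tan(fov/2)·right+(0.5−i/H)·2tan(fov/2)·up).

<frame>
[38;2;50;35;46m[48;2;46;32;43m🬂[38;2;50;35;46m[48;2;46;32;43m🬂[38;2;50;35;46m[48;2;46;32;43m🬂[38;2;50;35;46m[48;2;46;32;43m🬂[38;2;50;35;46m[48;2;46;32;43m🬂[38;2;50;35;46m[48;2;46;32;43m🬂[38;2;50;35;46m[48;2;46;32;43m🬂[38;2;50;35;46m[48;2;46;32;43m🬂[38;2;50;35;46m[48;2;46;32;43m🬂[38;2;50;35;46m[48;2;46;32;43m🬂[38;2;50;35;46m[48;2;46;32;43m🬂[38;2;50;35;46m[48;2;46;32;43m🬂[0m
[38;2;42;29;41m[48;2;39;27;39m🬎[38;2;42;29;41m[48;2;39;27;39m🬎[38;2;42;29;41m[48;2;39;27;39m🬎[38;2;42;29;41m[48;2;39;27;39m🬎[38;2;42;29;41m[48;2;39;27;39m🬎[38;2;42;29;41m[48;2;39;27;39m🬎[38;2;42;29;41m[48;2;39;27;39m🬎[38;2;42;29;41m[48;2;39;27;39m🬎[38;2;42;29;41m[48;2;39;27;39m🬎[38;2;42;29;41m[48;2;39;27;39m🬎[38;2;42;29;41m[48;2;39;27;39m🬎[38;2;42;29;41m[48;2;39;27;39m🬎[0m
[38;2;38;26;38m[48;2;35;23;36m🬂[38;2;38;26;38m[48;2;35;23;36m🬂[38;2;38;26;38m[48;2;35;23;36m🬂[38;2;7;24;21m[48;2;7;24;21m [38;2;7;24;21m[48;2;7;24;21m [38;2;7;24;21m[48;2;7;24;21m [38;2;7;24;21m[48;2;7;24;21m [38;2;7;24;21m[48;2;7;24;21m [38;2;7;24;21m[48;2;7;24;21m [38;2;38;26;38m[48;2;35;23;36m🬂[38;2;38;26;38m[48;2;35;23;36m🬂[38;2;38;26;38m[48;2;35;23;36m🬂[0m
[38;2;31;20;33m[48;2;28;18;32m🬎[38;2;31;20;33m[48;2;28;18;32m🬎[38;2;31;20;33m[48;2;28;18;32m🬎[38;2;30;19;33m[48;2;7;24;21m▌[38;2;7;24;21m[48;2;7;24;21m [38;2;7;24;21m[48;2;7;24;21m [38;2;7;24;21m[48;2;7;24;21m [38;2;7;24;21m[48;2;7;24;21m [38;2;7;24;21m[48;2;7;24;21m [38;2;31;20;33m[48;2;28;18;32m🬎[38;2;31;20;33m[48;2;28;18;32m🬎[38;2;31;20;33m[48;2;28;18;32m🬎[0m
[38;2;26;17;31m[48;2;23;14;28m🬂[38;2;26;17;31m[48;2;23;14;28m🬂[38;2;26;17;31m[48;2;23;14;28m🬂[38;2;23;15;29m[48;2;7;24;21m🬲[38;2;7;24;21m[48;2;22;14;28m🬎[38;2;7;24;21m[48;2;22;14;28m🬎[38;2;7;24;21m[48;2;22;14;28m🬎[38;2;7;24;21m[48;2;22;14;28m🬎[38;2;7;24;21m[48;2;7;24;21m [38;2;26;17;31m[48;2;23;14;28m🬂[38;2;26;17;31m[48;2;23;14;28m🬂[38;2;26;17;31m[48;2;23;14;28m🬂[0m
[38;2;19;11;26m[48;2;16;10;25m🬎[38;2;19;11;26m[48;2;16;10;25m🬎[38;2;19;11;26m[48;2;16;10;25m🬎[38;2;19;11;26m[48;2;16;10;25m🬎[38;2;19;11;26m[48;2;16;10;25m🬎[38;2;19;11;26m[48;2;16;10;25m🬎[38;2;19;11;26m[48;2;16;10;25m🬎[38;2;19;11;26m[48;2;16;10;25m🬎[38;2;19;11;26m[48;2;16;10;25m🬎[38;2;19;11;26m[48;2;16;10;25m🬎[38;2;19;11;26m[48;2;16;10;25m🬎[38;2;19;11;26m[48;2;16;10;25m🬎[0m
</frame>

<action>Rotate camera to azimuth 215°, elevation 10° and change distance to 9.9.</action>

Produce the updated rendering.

<frame>
[38;2;50;35;46m[48;2;46;32;43m🬂[38;2;50;35;46m[48;2;46;32;43m🬂[38;2;50;35;46m[48;2;46;32;43m🬂[38;2;50;35;46m[48;2;46;32;43m🬂[38;2;50;35;46m[48;2;46;32;43m🬂[38;2;50;35;46m[48;2;46;32;43m🬂[38;2;50;35;46m[48;2;46;32;43m🬂[38;2;50;35;46m[48;2;46;32;43m🬂[38;2;50;35;46m[48;2;46;32;43m🬂[38;2;50;35;46m[48;2;46;32;43m🬂[38;2;50;35;46m[48;2;46;32;43m🬂[38;2;50;35;46m[48;2;46;32;43m🬂[0m
[38;2;42;29;41m[48;2;39;27;39m🬎[38;2;42;29;41m[48;2;39;27;39m🬎[38;2;42;29;41m[48;2;39;27;39m🬎[38;2;42;29;41m[48;2;39;27;39m🬎[38;2;42;29;41m[48;2;39;27;39m🬎[38;2;42;29;41m[48;2;39;27;39m🬎[38;2;42;29;41m[48;2;39;27;39m🬎[38;2;42;29;41m[48;2;39;27;39m🬎[38;2;42;29;41m[48;2;39;27;39m🬎[38;2;42;29;41m[48;2;39;27;39m🬎[38;2;42;29;41m[48;2;39;27;39m🬎[38;2;42;29;41m[48;2;39;27;39m🬎[0m
[38;2;38;26;38m[48;2;35;23;36m🬂[38;2;38;26;38m[48;2;35;23;36m🬂[38;2;38;26;38m[48;2;35;23;36m🬂[38;2;38;26;38m[48;2;35;23;36m🬂[38;2;36;24;37m[48;2;7;24;21m🬕[38;2;38;26;38m[48;2;7;24;21m🬂[38;2;38;26;38m[48;2;7;24;21m🬂[38;2;38;26;38m[48;2;30;92;80m🬂[38;2;38;26;38m[48;2;35;23;36m🬂[38;2;38;26;38m[48;2;35;23;36m🬂[38;2;38;26;38m[48;2;35;23;36m🬂[38;2;38;26;38m[48;2;35;23;36m🬂[0m
[38;2;31;20;33m[48;2;28;18;32m🬎[38;2;31;20;33m[48;2;28;18;32m🬎[38;2;31;20;33m[48;2;28;18;32m🬎[38;2;31;20;33m[48;2;28;18;32m🬎[38;2;30;19;33m[48;2;7;24;21m▌[38;2;7;24;21m[48;2;7;24;21m [38;2;7;24;21m[48;2;7;24;21m [38;2;27;90;77m[48;2;26;88;76m🬂[38;2;31;20;33m[48;2;28;18;32m🬎[38;2;31;20;33m[48;2;28;18;32m🬎[38;2;31;20;33m[48;2;28;18;32m🬎[38;2;31;20;33m[48;2;28;18;32m🬎[0m
[38;2;26;17;31m[48;2;23;14;28m🬂[38;2;26;17;31m[48;2;23;14;28m🬂[38;2;26;17;31m[48;2;23;14;28m🬂[38;2;26;17;31m[48;2;23;14;28m🬂[38;2;26;17;31m[48;2;23;14;28m🬂[38;2;26;17;31m[48;2;23;14;28m🬂[38;2;23;15;29m[48;2;7;24;21m🬺[38;2;25;87;75m[48;2;23;15;29m🬀[38;2;26;17;31m[48;2;23;14;28m🬂[38;2;26;17;31m[48;2;23;14;28m🬂[38;2;26;17;31m[48;2;23;14;28m🬂[38;2;26;17;31m[48;2;23;14;28m🬂[0m
[38;2;19;11;26m[48;2;16;10;25m🬎[38;2;19;11;26m[48;2;16;10;25m🬎[38;2;19;11;26m[48;2;16;10;25m🬎[38;2;19;11;26m[48;2;16;10;25m🬎[38;2;19;11;26m[48;2;16;10;25m🬎[38;2;19;11;26m[48;2;16;10;25m🬎[38;2;19;11;26m[48;2;16;10;25m🬎[38;2;19;11;26m[48;2;16;10;25m🬎[38;2;19;11;26m[48;2;16;10;25m🬎[38;2;19;11;26m[48;2;16;10;25m🬎[38;2;19;11;26m[48;2;16;10;25m🬎[38;2;19;11;26m[48;2;16;10;25m🬎[0m
</frame>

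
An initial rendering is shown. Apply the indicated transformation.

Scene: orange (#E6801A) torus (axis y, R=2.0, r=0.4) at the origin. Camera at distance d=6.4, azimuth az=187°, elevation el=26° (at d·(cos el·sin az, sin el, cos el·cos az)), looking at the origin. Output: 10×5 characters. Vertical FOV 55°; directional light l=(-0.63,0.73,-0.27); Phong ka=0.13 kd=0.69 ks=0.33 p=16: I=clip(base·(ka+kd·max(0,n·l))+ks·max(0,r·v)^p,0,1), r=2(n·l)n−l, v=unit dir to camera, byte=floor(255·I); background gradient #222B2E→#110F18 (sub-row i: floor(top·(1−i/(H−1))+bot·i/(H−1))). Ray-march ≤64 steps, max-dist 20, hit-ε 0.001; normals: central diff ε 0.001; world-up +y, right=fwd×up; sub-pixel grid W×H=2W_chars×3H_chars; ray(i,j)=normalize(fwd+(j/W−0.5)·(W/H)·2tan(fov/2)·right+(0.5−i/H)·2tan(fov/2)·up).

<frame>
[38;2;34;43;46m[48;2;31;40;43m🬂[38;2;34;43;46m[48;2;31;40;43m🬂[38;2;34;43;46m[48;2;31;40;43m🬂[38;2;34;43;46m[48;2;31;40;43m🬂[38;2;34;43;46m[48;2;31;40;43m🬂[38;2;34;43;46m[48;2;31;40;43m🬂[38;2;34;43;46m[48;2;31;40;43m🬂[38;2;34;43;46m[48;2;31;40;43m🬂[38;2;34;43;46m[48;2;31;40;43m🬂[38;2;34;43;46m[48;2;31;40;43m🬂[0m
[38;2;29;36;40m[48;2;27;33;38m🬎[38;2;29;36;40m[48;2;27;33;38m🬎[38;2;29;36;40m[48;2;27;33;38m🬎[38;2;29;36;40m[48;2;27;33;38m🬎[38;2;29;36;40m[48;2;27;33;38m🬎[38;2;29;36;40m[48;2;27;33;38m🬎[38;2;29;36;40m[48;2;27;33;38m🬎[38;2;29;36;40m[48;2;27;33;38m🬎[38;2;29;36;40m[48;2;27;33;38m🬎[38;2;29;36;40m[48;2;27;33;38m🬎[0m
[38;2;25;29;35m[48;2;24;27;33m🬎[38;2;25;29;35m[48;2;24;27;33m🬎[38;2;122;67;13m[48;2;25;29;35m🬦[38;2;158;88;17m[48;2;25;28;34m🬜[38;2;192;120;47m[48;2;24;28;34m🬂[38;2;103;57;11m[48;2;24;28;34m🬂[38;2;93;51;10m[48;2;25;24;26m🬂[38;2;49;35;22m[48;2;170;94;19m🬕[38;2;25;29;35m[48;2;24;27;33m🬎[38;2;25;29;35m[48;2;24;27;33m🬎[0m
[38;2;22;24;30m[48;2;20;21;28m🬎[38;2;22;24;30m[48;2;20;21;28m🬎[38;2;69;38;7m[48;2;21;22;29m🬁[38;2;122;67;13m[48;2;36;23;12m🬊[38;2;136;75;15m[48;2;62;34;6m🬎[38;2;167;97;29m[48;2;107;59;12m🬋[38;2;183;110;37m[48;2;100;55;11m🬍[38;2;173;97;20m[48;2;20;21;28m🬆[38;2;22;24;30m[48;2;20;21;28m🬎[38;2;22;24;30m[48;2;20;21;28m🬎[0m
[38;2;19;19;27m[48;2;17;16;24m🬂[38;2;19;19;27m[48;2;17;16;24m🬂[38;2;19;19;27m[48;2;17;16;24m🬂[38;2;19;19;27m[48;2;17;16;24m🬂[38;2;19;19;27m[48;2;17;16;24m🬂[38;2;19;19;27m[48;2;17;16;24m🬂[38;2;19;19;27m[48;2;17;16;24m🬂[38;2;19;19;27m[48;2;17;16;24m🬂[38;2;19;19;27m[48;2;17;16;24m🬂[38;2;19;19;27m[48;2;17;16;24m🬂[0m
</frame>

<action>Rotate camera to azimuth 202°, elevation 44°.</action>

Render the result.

<frame>
[38;2;34;43;46m[48;2;31;40;43m🬂[38;2;34;43;46m[48;2;31;40;43m🬂[38;2;34;43;46m[48;2;31;40;43m🬂[38;2;34;43;46m[48;2;31;40;43m🬂[38;2;34;43;46m[48;2;31;40;43m🬂[38;2;34;43;46m[48;2;31;40;43m🬂[38;2;34;43;46m[48;2;31;40;43m🬂[38;2;34;43;46m[48;2;31;40;43m🬂[38;2;34;43;46m[48;2;31;40;43m🬂[38;2;34;43;46m[48;2;31;40;43m🬂[0m
[38;2;29;36;40m[48;2;27;33;38m🬎[38;2;29;36;40m[48;2;27;33;38m🬎[38;2;29;36;40m[48;2;27;33;38m🬎[38;2;29;35;39m[48;2;143;79;16m🬝[38;2;29;36;40m[48;2;213;132;52m🬎[38;2;29;36;40m[48;2;147;82;16m🬎[38;2;29;36;40m[48;2;140;78;15m🬎[38;2;29;36;40m[48;2;27;33;38m🬎[38;2;29;36;40m[48;2;27;33;38m🬎[38;2;29;36;40m[48;2;27;33;38m🬎[0m
[38;2;25;29;35m[48;2;24;27;33m🬎[38;2;25;29;35m[48;2;24;27;33m🬎[38;2;25;29;35m[48;2;128;71;14m🬕[38;2;162;90;18m[48;2;24;28;34m🬕[38;2;88;49;10m[48;2;24;28;34m🬀[38;2;25;29;35m[48;2;24;27;33m🬎[38;2;62;34;7m[48;2;25;25;27m🬁[38;2;41;28;15m[48;2;151;83;16m🬔[38;2;25;29;35m[48;2;24;27;33m🬎[38;2;25;29;35m[48;2;24;27;33m🬎[0m
[38;2;22;24;30m[48;2;20;21;28m🬎[38;2;22;24;30m[48;2;20;21;28m🬎[38;2;101;56;11m[48;2;21;22;29m🬉[38;2;23;25;31m[48;2;135;74;14m🬁[38;2;37;29;25m[48;2;154;85;17m🬎[38;2;22;24;30m[48;2;155;86;17m🬎[38;2;52;35;20m[48;2;211;133;54m🬎[38;2;166;92;18m[48;2;20;21;28m🬝[38;2;22;24;30m[48;2;20;21;28m🬎[38;2;22;24;30m[48;2;20;21;28m🬎[0m
[38;2;19;19;27m[48;2;17;16;24m🬂[38;2;19;19;27m[48;2;17;16;24m🬂[38;2;19;19;27m[48;2;17;16;24m🬂[38;2;70;39;8m[48;2;17;16;25m🬁[38;2;139;77;15m[48;2;17;16;24m🬂[38;2;165;91;18m[48;2;17;16;24m🬂[38;2;150;83;16m[48;2;17;16;24m🬂[38;2;19;19;27m[48;2;17;16;24m🬂[38;2;19;19;27m[48;2;17;16;24m🬂[38;2;19;19;27m[48;2;17;16;24m🬂[0m
</frame>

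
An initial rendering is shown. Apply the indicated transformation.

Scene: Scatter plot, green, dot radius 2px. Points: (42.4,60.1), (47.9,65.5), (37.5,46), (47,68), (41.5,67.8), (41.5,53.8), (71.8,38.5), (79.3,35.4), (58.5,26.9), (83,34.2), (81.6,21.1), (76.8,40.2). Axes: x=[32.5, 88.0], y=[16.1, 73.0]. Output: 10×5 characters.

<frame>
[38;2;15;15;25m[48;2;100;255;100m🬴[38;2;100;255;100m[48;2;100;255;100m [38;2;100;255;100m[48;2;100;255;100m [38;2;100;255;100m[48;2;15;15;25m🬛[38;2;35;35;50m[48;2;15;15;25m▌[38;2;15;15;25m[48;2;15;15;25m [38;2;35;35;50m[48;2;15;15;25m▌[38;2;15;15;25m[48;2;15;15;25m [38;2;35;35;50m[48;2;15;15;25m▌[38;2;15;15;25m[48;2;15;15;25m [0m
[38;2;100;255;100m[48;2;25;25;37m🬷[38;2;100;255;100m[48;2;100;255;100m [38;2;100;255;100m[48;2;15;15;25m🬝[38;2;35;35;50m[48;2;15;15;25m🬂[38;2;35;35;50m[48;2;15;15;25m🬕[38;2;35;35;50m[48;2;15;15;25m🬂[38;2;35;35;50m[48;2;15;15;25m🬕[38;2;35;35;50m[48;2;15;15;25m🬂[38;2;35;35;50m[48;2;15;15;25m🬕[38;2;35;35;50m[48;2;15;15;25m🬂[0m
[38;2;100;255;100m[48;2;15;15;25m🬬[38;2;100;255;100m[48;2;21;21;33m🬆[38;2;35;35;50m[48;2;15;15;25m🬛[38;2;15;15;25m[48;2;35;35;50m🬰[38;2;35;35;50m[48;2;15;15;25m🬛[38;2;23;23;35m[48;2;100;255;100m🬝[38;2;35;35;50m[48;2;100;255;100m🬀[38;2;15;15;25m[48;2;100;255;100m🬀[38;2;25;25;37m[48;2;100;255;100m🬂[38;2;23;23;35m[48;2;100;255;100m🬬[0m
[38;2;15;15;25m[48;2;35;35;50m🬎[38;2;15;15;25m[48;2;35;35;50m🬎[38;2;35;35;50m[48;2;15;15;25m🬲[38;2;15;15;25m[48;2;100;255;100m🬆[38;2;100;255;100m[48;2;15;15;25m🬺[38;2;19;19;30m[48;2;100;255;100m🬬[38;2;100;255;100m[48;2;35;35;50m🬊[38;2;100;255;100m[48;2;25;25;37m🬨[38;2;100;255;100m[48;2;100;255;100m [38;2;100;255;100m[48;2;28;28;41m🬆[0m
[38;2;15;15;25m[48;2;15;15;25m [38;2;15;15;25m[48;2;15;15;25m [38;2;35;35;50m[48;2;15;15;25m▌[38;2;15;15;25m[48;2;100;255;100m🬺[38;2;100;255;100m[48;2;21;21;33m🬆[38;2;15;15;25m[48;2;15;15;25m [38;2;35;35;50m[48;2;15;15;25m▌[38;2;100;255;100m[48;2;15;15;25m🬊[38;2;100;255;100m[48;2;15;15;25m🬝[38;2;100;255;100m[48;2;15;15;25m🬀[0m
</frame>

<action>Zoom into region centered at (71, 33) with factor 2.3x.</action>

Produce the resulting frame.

<frame>
[38;2;15;15;25m[48;2;15;15;25m [38;2;15;15;25m[48;2;15;15;25m [38;2;35;35;50m[48;2;15;15;25m▌[38;2;15;15;25m[48;2;15;15;25m [38;2;27;27;40m[48;2;100;255;100m🬝[38;2;15;15;25m[48;2;100;255;100m🬊[38;2;28;28;41m[48;2;100;255;100m🬆[38;2;100;255;100m[48;2;15;15;25m🬺[38;2;23;23;35m[48;2;100;255;100m🬬[38;2;15;15;25m[48;2;15;15;25m [0m
[38;2;35;35;50m[48;2;15;15;25m🬂[38;2;35;35;50m[48;2;15;15;25m🬂[38;2;35;35;50m[48;2;15;15;25m🬕[38;2;35;35;50m[48;2;15;15;25m🬂[38;2;100;255;100m[48;2;28;28;41m🬊[38;2;100;255;100m[48;2;15;15;25m🬝[38;2;100;255;100m[48;2;25;25;37m🬂[38;2;100;255;100m[48;2;100;255;100m [38;2;100;255;100m[48;2;35;35;50m🬺[38;2;100;255;100m[48;2;28;28;41m🬱[0m
[38;2;23;23;35m[48;2;100;255;100m🬬[38;2;15;15;25m[48;2;35;35;50m🬰[38;2;35;35;50m[48;2;15;15;25m🬛[38;2;15;15;25m[48;2;35;35;50m🬰[38;2;35;35;50m[48;2;15;15;25m🬛[38;2;15;15;25m[48;2;35;35;50m🬰[38;2;35;35;50m[48;2;15;15;25m🬛[38;2;23;23;35m[48;2;100;255;100m🬺[38;2;100;255;100m[48;2;25;25;37m🬎[38;2;100;255;100m[48;2;15;15;25m🬝[0m
[38;2;100;255;100m[48;2;100;255;100m [38;2;23;23;35m[48;2;100;255;100m🬸[38;2;35;35;50m[48;2;15;15;25m🬲[38;2;15;15;25m[48;2;35;35;50m🬎[38;2;35;35;50m[48;2;15;15;25m🬲[38;2;15;15;25m[48;2;35;35;50m🬎[38;2;35;35;50m[48;2;15;15;25m🬲[38;2;15;15;25m[48;2;35;35;50m🬎[38;2;27;27;40m[48;2;100;255;100m🬝[38;2;15;15;25m[48;2;35;35;50m🬎[0m
[38;2;100;255;100m[48;2;15;15;25m🬀[38;2;15;15;25m[48;2;15;15;25m [38;2;35;35;50m[48;2;15;15;25m▌[38;2;15;15;25m[48;2;15;15;25m [38;2;35;35;50m[48;2;15;15;25m▌[38;2;15;15;25m[48;2;15;15;25m [38;2;35;35;50m[48;2;15;15;25m▌[38;2;15;15;25m[48;2;100;255;100m🬴[38;2;100;255;100m[48;2;100;255;100m [38;2;100;255;100m[48;2;15;15;25m🬛[0m
</frame>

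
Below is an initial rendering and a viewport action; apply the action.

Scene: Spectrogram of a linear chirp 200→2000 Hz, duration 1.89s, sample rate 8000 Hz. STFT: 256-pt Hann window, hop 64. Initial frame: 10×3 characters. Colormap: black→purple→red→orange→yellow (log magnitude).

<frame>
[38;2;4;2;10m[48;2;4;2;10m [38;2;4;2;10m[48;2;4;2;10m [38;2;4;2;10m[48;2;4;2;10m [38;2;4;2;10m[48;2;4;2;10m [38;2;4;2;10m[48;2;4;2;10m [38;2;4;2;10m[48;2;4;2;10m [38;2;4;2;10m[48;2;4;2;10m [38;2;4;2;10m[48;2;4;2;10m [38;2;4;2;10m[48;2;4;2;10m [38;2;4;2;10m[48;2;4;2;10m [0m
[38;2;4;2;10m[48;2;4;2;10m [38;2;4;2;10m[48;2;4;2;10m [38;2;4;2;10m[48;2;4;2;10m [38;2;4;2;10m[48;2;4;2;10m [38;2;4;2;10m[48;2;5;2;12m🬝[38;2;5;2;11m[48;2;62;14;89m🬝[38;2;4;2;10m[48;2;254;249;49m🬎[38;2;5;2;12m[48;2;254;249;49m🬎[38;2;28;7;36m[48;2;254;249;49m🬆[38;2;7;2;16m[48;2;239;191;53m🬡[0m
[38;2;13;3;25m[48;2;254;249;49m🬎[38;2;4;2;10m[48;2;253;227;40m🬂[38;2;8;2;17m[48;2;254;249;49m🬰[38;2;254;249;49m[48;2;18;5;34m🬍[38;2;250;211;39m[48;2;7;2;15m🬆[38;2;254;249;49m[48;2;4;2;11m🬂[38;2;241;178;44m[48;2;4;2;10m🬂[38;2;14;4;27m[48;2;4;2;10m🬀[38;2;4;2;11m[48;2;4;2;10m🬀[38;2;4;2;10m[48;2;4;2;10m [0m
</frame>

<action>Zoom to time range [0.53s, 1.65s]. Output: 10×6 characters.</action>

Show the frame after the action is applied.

<frame>
[38;2;4;2;10m[48;2;4;2;10m [38;2;4;2;10m[48;2;4;2;10m [38;2;4;2;10m[48;2;4;2;10m [38;2;4;2;10m[48;2;4;2;10m [38;2;4;2;10m[48;2;4;2;10m [38;2;4;2;10m[48;2;4;2;10m [38;2;4;2;10m[48;2;4;2;10m [38;2;4;2;10m[48;2;4;2;10m [38;2;4;2;10m[48;2;4;2;10m [38;2;4;2;10m[48;2;4;2;10m [0m
[38;2;4;2;10m[48;2;4;2;10m [38;2;4;2;10m[48;2;4;2;10m [38;2;4;2;10m[48;2;4;2;10m [38;2;4;2;10m[48;2;4;2;10m [38;2;4;2;10m[48;2;4;2;10m [38;2;4;2;10m[48;2;4;2;10m [38;2;4;2;10m[48;2;4;2;10m [38;2;4;2;10m[48;2;4;2;10m [38;2;4;2;10m[48;2;4;2;10m [38;2;4;2;10m[48;2;4;2;10m [0m
[38;2;4;2;10m[48;2;4;2;10m [38;2;4;2;10m[48;2;4;2;10m [38;2;4;2;10m[48;2;4;2;10m [38;2;4;2;10m[48;2;4;2;10m [38;2;4;2;10m[48;2;4;2;10m [38;2;4;2;10m[48;2;4;2;10m [38;2;4;2;10m[48;2;4;2;10m [38;2;4;2;10m[48;2;4;2;10m [38;2;4;2;10m[48;2;4;2;11m🬝[38;2;4;2;10m[48;2;5;2;12m🬝[0m
[38;2;4;2;10m[48;2;4;2;10m [38;2;4;2;10m[48;2;4;2;10m [38;2;4;2;10m[48;2;4;2;11m🬝[38;2;4;2;10m[48;2;6;2;13m🬝[38;2;5;2;12m[48;2;22;5;40m🬝[38;2;21;5;26m[48;2;254;237;44m🬝[38;2;7;2;16m[48;2;254;249;49m🬎[38;2;29;7;37m[48;2;253;233;42m🬆[38;2;37;9;43m[48;2;254;246;48m🬡[38;2;253;226;40m[48;2;20;5;38m🬍[0m
[38;2;11;3;22m[48;2;254;249;49m🬎[38;2;6;2;13m[48;2;250;220;42m🬂[38;2;20;5;37m[48;2;238;189;55m🬡[38;2;254;249;49m[48;2;65;17;38m🬍[38;2;252;218;36m[48;2;11;3;23m🬆[38;2;254;249;49m[48;2;7;2;15m🬂[38;2;253;212;34m[48;2;15;4;26m🬀[38;2;14;4;27m[48;2;4;2;11m🬀[38;2;6;2;13m[48;2;4;2;10m🬀[38;2;4;2;11m[48;2;4;2;10m🬀[0m
[38;2;96;24;86m[48;2;8;2;17m🬀[38;2;9;3;19m[48;2;4;2;10m🬀[38;2;5;2;12m[48;2;4;2;10m🬀[38;2;4;2;10m[48;2;4;2;10m [38;2;4;2;10m[48;2;4;2;10m [38;2;4;2;10m[48;2;4;2;10m [38;2;4;2;10m[48;2;4;2;10m [38;2;4;2;10m[48;2;4;2;10m [38;2;4;2;10m[48;2;4;2;10m [38;2;4;2;10m[48;2;4;2;10m [0m
</frame>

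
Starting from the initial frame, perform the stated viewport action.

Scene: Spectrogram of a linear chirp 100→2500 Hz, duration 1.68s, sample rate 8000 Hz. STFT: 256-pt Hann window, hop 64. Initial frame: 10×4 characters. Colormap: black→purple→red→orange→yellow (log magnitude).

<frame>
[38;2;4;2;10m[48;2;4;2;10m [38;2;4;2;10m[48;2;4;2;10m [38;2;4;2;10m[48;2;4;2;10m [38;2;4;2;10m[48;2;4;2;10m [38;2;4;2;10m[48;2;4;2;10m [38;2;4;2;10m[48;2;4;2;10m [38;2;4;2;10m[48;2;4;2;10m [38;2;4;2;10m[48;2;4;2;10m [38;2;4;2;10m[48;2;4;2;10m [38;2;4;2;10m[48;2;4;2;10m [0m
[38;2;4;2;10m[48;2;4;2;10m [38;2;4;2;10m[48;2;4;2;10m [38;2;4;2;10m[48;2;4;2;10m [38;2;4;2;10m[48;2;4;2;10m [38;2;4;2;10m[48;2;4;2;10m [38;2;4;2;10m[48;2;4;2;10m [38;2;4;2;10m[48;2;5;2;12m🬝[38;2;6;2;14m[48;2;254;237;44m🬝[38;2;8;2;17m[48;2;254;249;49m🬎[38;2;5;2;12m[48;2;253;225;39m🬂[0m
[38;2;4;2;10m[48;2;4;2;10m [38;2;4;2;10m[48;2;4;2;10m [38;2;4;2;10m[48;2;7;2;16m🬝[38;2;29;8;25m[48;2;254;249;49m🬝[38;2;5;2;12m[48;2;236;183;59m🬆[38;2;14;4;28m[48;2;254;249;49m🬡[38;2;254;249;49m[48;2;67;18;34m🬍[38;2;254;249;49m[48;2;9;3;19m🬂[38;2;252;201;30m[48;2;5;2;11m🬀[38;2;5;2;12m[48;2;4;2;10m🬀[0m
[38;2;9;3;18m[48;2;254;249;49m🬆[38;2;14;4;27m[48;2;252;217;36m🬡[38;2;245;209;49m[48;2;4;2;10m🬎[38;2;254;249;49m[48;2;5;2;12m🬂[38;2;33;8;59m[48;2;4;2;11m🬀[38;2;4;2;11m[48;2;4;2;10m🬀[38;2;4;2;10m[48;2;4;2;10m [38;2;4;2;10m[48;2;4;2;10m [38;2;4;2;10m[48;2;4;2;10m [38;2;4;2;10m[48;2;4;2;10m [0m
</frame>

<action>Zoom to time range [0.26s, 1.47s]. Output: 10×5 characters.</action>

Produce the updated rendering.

<frame>
[38;2;4;2;10m[48;2;4;2;10m [38;2;4;2;10m[48;2;4;2;10m [38;2;4;2;10m[48;2;4;2;10m [38;2;4;2;10m[48;2;4;2;10m [38;2;4;2;10m[48;2;4;2;10m [38;2;4;2;10m[48;2;4;2;10m [38;2;4;2;10m[48;2;4;2;10m [38;2;4;2;10m[48;2;4;2;10m [38;2;4;2;10m[48;2;4;2;10m [38;2;4;2;10m[48;2;4;2;10m [0m
[38;2;4;2;10m[48;2;4;2;10m [38;2;4;2;10m[48;2;4;2;10m [38;2;4;2;10m[48;2;4;2;10m [38;2;4;2;10m[48;2;4;2;10m [38;2;4;2;10m[48;2;4;2;10m [38;2;4;2;10m[48;2;4;2;10m [38;2;4;2;10m[48;2;4;2;10m [38;2;4;2;10m[48;2;4;2;10m [38;2;4;2;10m[48;2;4;2;10m [38;2;4;2;10m[48;2;5;2;12m🬝[0m
[38;2;4;2;10m[48;2;4;2;10m [38;2;4;2;10m[48;2;4;2;10m [38;2;4;2;10m[48;2;4;2;10m [38;2;4;2;10m[48;2;4;2;10m [38;2;4;2;10m[48;2;4;2;11m🬝[38;2;4;2;10m[48;2;15;4;29m🬝[38;2;41;11;24m[48;2;254;249;49m🬝[38;2;7;2;16m[48;2;236;184;58m🬆[38;2;46;12;38m[48;2;254;249;49m🬡[38;2;254;248;49m[48;2;20;5;37m🬍[0m
[38;2;4;2;10m[48;2;10;3;20m🬝[38;2;18;5;26m[48;2;254;249;49m🬝[38;2;10;3;21m[48;2;254;249;49m🬎[38;2;6;2;13m[48;2;253;234;43m🬂[38;2;253;234;43m[48;2;22;5;40m🬍[38;2;254;244;47m[48;2;12;3;25m🬆[38;2;254;249;49m[48;2;5;2;11m🬂[38;2;130;33;84m[48;2;5;2;12m🬀[38;2;6;2;13m[48;2;4;2;10m🬀[38;2;4;2;10m[48;2;4;2;10m [0m
[38;2;250;219;42m[48;2;4;2;11m🬎[38;2;254;249;49m[48;2;7;2;15m🬂[38;2;235;123;30m[48;2;6;2;14m🬀[38;2;6;2;13m[48;2;4;2;10m🬀[38;2;4;2;10m[48;2;4;2;10m [38;2;4;2;10m[48;2;4;2;10m [38;2;4;2;10m[48;2;4;2;10m [38;2;4;2;10m[48;2;4;2;10m [38;2;4;2;10m[48;2;4;2;10m [38;2;4;2;10m[48;2;4;2;10m [0m
</frame>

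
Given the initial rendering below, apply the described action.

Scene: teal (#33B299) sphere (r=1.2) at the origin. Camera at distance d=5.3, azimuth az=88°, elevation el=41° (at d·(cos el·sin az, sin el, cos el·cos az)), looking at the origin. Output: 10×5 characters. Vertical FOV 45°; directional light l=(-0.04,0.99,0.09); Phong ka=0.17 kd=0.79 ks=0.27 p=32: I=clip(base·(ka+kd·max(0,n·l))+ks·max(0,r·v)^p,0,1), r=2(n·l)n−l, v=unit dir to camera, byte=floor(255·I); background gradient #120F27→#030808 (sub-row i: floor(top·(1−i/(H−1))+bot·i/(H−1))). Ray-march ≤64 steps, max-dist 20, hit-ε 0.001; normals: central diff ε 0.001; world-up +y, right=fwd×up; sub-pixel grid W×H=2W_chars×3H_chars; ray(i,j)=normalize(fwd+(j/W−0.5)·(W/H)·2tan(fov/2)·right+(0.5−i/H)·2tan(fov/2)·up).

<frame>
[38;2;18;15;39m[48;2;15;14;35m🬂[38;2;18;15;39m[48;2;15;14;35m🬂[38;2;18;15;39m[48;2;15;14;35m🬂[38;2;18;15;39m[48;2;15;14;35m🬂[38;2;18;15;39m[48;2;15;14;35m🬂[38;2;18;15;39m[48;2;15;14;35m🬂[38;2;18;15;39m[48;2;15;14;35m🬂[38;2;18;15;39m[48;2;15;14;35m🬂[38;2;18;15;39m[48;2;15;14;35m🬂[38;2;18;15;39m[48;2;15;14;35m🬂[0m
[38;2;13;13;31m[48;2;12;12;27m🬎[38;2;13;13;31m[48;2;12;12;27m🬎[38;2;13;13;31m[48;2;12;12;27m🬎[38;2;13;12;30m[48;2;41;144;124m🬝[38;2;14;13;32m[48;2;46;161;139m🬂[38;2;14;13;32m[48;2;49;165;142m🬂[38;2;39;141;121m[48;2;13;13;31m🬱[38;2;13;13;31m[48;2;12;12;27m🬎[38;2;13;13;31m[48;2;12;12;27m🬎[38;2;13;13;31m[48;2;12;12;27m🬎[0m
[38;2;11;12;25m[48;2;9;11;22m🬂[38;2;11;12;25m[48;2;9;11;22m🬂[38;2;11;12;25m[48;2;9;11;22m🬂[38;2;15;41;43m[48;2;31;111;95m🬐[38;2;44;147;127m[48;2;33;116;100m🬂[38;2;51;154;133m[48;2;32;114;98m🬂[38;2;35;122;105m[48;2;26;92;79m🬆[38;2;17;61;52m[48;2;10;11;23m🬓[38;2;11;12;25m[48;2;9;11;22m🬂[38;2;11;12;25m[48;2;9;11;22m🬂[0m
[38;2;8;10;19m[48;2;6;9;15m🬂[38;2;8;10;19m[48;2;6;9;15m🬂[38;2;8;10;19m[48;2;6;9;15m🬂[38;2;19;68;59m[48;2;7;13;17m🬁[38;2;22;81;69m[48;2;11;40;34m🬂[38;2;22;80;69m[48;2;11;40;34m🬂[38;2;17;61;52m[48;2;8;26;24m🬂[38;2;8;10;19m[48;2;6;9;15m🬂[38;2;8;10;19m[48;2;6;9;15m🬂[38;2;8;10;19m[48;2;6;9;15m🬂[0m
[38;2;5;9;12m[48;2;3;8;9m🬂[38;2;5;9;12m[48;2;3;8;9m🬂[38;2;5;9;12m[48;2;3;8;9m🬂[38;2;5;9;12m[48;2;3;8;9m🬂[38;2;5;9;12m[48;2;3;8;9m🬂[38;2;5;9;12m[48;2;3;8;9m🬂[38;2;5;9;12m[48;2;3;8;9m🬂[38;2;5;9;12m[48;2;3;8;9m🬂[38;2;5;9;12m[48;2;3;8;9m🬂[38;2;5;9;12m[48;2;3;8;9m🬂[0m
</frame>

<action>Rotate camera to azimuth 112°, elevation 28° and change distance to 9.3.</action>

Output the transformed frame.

<frame>
[38;2;18;15;39m[48;2;15;14;35m🬂[38;2;18;15;39m[48;2;15;14;35m🬂[38;2;18;15;39m[48;2;15;14;35m🬂[38;2;18;15;39m[48;2;15;14;35m🬂[38;2;18;15;39m[48;2;15;14;35m🬂[38;2;18;15;39m[48;2;15;14;35m🬂[38;2;18;15;39m[48;2;15;14;35m🬂[38;2;18;15;39m[48;2;15;14;35m🬂[38;2;18;15;39m[48;2;15;14;35m🬂[38;2;18;15;39m[48;2;15;14;35m🬂[0m
[38;2;13;13;31m[48;2;12;12;27m🬎[38;2;13;13;31m[48;2;12;12;27m🬎[38;2;13;13;31m[48;2;12;12;27m🬎[38;2;13;13;31m[48;2;12;12;27m🬎[38;2;13;13;31m[48;2;12;12;27m🬎[38;2;13;13;31m[48;2;12;12;27m🬎[38;2;13;13;31m[48;2;12;12;27m🬎[38;2;13;13;31m[48;2;12;12;27m🬎[38;2;13;13;31m[48;2;12;12;27m🬎[38;2;13;13;31m[48;2;12;12;27m🬎[0m
[38;2;11;12;25m[48;2;9;11;22m🬂[38;2;11;12;25m[48;2;9;11;22m🬂[38;2;11;12;25m[48;2;9;11;22m🬂[38;2;11;12;25m[48;2;9;11;22m🬂[38;2;13;39;38m[48;2;33;117;100m🬮[38;2;60;164;143m[48;2;23;81;70m🬂[38;2;23;80;69m[48;2;9;15;24m🬃[38;2;11;12;25m[48;2;9;11;22m🬂[38;2;11;12;25m[48;2;9;11;22m🬂[38;2;11;12;25m[48;2;9;11;22m🬂[0m
[38;2;8;10;19m[48;2;6;9;15m🬂[38;2;8;10;19m[48;2;6;9;15m🬂[38;2;8;10;19m[48;2;6;9;15m🬂[38;2;8;10;19m[48;2;6;9;15m🬂[38;2;8;30;26m[48;2;6;9;15m🬁[38;2;8;30;26m[48;2;6;9;15m🬂[38;2;8;10;19m[48;2;6;9;15m🬂[38;2;8;10;19m[48;2;6;9;15m🬂[38;2;8;10;19m[48;2;6;9;15m🬂[38;2;8;10;19m[48;2;6;9;15m🬂[0m
[38;2;5;9;12m[48;2;3;8;9m🬂[38;2;5;9;12m[48;2;3;8;9m🬂[38;2;5;9;12m[48;2;3;8;9m🬂[38;2;5;9;12m[48;2;3;8;9m🬂[38;2;5;9;12m[48;2;3;8;9m🬂[38;2;5;9;12m[48;2;3;8;9m🬂[38;2;5;9;12m[48;2;3;8;9m🬂[38;2;5;9;12m[48;2;3;8;9m🬂[38;2;5;9;12m[48;2;3;8;9m🬂[38;2;5;9;12m[48;2;3;8;9m🬂[0m
</frame>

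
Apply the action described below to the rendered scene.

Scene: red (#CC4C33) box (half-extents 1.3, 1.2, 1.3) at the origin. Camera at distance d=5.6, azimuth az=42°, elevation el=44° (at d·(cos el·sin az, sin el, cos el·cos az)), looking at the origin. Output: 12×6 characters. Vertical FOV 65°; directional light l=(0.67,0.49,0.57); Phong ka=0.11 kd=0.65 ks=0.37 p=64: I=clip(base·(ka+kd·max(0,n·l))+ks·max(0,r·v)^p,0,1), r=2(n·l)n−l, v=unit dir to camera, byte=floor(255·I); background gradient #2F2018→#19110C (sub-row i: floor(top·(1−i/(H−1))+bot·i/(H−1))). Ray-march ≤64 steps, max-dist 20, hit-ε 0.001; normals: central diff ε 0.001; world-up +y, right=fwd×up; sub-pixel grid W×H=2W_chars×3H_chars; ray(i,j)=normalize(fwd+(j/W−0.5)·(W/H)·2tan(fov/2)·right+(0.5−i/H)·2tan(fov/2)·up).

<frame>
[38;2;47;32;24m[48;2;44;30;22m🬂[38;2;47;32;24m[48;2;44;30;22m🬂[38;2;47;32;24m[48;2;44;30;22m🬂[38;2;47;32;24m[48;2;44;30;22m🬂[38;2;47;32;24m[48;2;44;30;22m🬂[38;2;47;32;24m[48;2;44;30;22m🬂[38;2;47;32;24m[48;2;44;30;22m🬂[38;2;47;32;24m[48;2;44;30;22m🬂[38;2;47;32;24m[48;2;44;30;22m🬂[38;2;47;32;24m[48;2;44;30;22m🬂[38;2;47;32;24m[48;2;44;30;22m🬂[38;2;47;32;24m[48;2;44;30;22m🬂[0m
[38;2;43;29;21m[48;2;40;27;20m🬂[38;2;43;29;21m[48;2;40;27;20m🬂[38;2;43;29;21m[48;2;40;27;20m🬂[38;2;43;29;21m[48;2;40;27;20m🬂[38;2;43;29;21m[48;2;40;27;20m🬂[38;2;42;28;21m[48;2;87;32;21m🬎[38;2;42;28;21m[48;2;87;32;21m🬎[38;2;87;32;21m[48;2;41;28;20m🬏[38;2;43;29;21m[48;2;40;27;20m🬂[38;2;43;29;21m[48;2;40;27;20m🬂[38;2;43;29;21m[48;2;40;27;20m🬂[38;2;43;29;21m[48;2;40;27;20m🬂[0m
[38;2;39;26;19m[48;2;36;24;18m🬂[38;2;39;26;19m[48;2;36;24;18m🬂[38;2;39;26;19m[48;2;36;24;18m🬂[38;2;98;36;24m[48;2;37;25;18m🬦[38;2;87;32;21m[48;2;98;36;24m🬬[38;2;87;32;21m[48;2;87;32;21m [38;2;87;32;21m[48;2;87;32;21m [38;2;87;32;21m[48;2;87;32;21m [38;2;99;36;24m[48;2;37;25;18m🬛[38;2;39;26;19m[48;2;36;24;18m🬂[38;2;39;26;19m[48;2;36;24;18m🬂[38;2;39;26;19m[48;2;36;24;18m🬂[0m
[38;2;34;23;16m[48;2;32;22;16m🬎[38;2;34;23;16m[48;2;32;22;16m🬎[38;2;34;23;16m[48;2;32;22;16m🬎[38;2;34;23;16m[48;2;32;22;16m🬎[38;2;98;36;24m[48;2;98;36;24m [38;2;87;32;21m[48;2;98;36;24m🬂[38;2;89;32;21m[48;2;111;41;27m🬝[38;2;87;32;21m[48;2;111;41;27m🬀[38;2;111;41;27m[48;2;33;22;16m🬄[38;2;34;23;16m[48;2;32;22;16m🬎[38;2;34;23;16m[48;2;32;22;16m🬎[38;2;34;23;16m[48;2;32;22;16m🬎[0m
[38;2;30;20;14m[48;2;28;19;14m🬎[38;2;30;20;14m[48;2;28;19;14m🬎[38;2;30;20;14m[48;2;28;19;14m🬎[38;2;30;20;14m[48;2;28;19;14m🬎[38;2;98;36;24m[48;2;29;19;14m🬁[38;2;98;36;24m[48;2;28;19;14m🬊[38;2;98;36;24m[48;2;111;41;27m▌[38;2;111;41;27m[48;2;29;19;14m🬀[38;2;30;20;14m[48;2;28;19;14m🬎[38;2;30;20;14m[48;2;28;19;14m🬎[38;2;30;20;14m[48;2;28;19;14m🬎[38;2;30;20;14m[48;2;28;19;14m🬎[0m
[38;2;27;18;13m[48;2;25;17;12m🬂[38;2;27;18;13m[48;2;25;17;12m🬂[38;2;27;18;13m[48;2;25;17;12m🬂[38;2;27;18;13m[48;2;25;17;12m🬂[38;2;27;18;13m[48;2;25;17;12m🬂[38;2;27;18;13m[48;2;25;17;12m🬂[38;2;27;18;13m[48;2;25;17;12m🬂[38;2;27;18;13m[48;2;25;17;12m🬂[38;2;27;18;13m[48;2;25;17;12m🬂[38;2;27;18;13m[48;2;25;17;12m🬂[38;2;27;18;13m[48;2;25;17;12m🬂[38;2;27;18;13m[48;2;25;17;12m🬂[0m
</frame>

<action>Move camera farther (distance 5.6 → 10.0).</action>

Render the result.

<frame>
[38;2;47;32;24m[48;2;44;30;22m🬂[38;2;47;32;24m[48;2;44;30;22m🬂[38;2;47;32;24m[48;2;44;30;22m🬂[38;2;47;32;24m[48;2;44;30;22m🬂[38;2;47;32;24m[48;2;44;30;22m🬂[38;2;47;32;24m[48;2;44;30;22m🬂[38;2;47;32;24m[48;2;44;30;22m🬂[38;2;47;32;24m[48;2;44;30;22m🬂[38;2;47;32;24m[48;2;44;30;22m🬂[38;2;47;32;24m[48;2;44;30;22m🬂[38;2;47;32;24m[48;2;44;30;22m🬂[38;2;47;32;24m[48;2;44;30;22m🬂[0m
[38;2;43;29;21m[48;2;40;27;20m🬂[38;2;43;29;21m[48;2;40;27;20m🬂[38;2;43;29;21m[48;2;40;27;20m🬂[38;2;43;29;21m[48;2;40;27;20m🬂[38;2;43;29;21m[48;2;40;27;20m🬂[38;2;43;29;21m[48;2;40;27;20m🬂[38;2;43;29;21m[48;2;40;27;20m🬂[38;2;43;29;21m[48;2;40;27;20m🬂[38;2;43;29;21m[48;2;40;27;20m🬂[38;2;43;29;21m[48;2;40;27;20m🬂[38;2;43;29;21m[48;2;40;27;20m🬂[38;2;43;29;21m[48;2;40;27;20m🬂[0m
[38;2;39;26;19m[48;2;36;24;18m🬂[38;2;39;26;19m[48;2;36;24;18m🬂[38;2;39;26;19m[48;2;36;24;18m🬂[38;2;39;26;19m[48;2;36;24;18m🬂[38;2;39;26;19m[48;2;36;24;18m🬂[38;2;38;25;19m[48;2;87;32;21m🬆[38;2;39;26;19m[48;2;87;32;21m🬂[38;2;87;32;21m[48;2;37;25;18m🬏[38;2;39;26;19m[48;2;36;24;18m🬂[38;2;39;26;19m[48;2;36;24;18m🬂[38;2;39;26;19m[48;2;36;24;18m🬂[38;2;39;26;19m[48;2;36;24;18m🬂[0m
[38;2;34;23;16m[48;2;32;22;16m🬎[38;2;34;23;16m[48;2;32;22;16m🬎[38;2;34;23;16m[48;2;32;22;16m🬎[38;2;34;23;16m[48;2;32;22;16m🬎[38;2;34;23;16m[48;2;32;22;16m🬎[38;2;98;36;24m[48;2;32;22;16m🬬[38;2;92;34;22m[48;2;111;41;27m🬕[38;2;111;41;27m[48;2;33;22;16m🬄[38;2;34;23;16m[48;2;32;22;16m🬎[38;2;34;23;16m[48;2;32;22;16m🬎[38;2;34;23;16m[48;2;32;22;16m🬎[38;2;34;23;16m[48;2;32;22;16m🬎[0m
[38;2;30;20;14m[48;2;28;19;14m🬎[38;2;30;20;14m[48;2;28;19;14m🬎[38;2;30;20;14m[48;2;28;19;14m🬎[38;2;30;20;14m[48;2;28;19;14m🬎[38;2;30;20;14m[48;2;28;19;14m🬎[38;2;30;20;14m[48;2;28;19;14m🬎[38;2;98;36;24m[48;2;29;19;14m🬀[38;2;30;20;14m[48;2;28;19;14m🬎[38;2;30;20;14m[48;2;28;19;14m🬎[38;2;30;20;14m[48;2;28;19;14m🬎[38;2;30;20;14m[48;2;28;19;14m🬎[38;2;30;20;14m[48;2;28;19;14m🬎[0m
[38;2;27;18;13m[48;2;25;17;12m🬂[38;2;27;18;13m[48;2;25;17;12m🬂[38;2;27;18;13m[48;2;25;17;12m🬂[38;2;27;18;13m[48;2;25;17;12m🬂[38;2;27;18;13m[48;2;25;17;12m🬂[38;2;27;18;13m[48;2;25;17;12m🬂[38;2;27;18;13m[48;2;25;17;12m🬂[38;2;27;18;13m[48;2;25;17;12m🬂[38;2;27;18;13m[48;2;25;17;12m🬂[38;2;27;18;13m[48;2;25;17;12m🬂[38;2;27;18;13m[48;2;25;17;12m🬂[38;2;27;18;13m[48;2;25;17;12m🬂[0m
</frame>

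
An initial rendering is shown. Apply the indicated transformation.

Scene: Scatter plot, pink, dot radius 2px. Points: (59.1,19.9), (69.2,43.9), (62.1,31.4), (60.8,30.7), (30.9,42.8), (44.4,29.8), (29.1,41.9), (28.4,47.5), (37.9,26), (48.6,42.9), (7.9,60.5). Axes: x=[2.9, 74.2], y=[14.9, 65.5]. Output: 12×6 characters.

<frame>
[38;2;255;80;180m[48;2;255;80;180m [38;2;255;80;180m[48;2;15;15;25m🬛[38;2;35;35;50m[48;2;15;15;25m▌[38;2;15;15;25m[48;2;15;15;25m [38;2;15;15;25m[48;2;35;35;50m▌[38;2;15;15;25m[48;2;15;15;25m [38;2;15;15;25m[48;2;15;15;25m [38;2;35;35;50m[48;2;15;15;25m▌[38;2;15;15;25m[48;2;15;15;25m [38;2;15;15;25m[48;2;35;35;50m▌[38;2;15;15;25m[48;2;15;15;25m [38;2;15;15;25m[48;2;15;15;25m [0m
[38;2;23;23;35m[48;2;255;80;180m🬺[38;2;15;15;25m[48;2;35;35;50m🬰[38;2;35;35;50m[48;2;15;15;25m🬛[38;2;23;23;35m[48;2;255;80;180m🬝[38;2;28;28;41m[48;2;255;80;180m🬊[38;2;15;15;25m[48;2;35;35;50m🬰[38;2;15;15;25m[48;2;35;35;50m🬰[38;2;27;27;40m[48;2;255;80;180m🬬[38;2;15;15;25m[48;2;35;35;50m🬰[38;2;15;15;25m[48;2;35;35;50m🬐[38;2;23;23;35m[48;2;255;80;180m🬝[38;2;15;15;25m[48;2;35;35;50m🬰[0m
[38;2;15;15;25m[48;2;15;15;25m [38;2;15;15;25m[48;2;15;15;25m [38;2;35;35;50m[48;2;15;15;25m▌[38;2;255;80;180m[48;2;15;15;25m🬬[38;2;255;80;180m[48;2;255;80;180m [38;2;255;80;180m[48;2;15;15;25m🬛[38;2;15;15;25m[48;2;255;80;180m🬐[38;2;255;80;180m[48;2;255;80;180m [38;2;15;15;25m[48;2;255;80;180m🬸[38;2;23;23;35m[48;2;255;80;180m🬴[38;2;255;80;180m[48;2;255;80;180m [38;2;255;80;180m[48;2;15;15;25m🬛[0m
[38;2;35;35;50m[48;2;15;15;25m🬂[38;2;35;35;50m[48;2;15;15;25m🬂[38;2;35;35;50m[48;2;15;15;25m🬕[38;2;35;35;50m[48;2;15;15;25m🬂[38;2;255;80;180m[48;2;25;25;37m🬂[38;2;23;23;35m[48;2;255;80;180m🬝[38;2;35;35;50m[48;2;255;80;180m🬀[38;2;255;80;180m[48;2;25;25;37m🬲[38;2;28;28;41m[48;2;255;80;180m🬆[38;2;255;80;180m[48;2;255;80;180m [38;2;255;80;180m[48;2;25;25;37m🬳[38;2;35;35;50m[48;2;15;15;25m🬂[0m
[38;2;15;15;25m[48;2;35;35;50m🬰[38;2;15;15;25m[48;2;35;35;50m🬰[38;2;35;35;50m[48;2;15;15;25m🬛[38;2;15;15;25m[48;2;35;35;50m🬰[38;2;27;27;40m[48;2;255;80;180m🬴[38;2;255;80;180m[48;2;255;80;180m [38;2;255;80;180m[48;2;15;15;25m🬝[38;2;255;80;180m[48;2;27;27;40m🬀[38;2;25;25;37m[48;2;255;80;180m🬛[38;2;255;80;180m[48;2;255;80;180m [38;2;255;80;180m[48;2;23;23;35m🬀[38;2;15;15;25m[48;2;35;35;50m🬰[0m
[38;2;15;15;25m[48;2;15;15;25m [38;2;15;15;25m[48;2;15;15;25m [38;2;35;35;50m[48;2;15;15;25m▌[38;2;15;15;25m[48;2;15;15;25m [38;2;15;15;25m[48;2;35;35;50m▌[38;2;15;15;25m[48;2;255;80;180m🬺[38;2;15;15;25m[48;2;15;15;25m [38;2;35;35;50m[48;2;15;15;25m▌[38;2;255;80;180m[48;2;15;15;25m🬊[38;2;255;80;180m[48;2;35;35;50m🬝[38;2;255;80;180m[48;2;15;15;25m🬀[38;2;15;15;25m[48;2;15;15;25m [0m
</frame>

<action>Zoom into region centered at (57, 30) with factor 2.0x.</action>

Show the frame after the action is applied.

<frame>
[38;2;15;15;25m[48;2;15;15;25m [38;2;15;15;25m[48;2;15;15;25m [38;2;255;80;180m[48;2;28;28;41m🬊[38;2;255;80;180m[48;2;15;15;25m🬝[38;2;255;80;180m[48;2;27;27;40m🬀[38;2;15;15;25m[48;2;15;15;25m [38;2;15;15;25m[48;2;15;15;25m [38;2;35;35;50m[48;2;15;15;25m▌[38;2;15;15;25m[48;2;255;80;180m🬺[38;2;255;80;180m[48;2;15;15;25m🬬[38;2;255;80;180m[48;2;15;15;25m🬆[38;2;15;15;25m[48;2;15;15;25m [0m
[38;2;15;15;25m[48;2;35;35;50m🬰[38;2;15;15;25m[48;2;35;35;50m🬰[38;2;35;35;50m[48;2;15;15;25m🬛[38;2;15;15;25m[48;2;35;35;50m🬰[38;2;15;15;25m[48;2;35;35;50m🬐[38;2;15;15;25m[48;2;35;35;50m🬰[38;2;15;15;25m[48;2;35;35;50m🬰[38;2;27;27;40m[48;2;255;80;180m🬬[38;2;15;15;25m[48;2;35;35;50m🬰[38;2;15;15;25m[48;2;35;35;50m🬐[38;2;15;15;25m[48;2;35;35;50m🬰[38;2;15;15;25m[48;2;35;35;50m🬰[0m
[38;2;15;15;25m[48;2;255;80;180m🬝[38;2;15;15;25m[48;2;255;80;180m🬀[38;2;21;21;33m[48;2;255;80;180m🬊[38;2;15;15;25m[48;2;15;15;25m [38;2;15;15;25m[48;2;35;35;50m▌[38;2;15;15;25m[48;2;255;80;180m🬝[38;2;15;15;25m[48;2;255;80;180m🬀[38;2;255;80;180m[48;2;255;80;180m [38;2;15;15;25m[48;2;255;80;180m🬸[38;2;15;15;25m[48;2;35;35;50m▌[38;2;15;15;25m[48;2;15;15;25m [38;2;15;15;25m[48;2;15;15;25m [0m
[38;2;255;80;180m[48;2;35;35;50m🬺[38;2;255;80;180m[48;2;15;15;25m🬙[38;2;255;80;180m[48;2;27;27;40m🬀[38;2;35;35;50m[48;2;15;15;25m🬂[38;2;35;35;50m[48;2;15;15;25m🬨[38;2;35;35;50m[48;2;15;15;25m🬂[38;2;255;80;180m[48;2;15;15;25m🬊[38;2;255;80;180m[48;2;27;27;40m🬀[38;2;35;35;50m[48;2;15;15;25m🬂[38;2;35;35;50m[48;2;15;15;25m🬨[38;2;35;35;50m[48;2;15;15;25m🬂[38;2;35;35;50m[48;2;15;15;25m🬂[0m
[38;2;255;80;180m[48;2;21;21;33m🬆[38;2;15;15;25m[48;2;35;35;50m🬰[38;2;35;35;50m[48;2;15;15;25m🬛[38;2;15;15;25m[48;2;35;35;50m🬰[38;2;15;15;25m[48;2;35;35;50m🬐[38;2;23;23;35m[48;2;255;80;180m🬝[38;2;21;21;33m[48;2;255;80;180m🬊[38;2;35;35;50m[48;2;15;15;25m🬛[38;2;15;15;25m[48;2;35;35;50m🬰[38;2;15;15;25m[48;2;35;35;50m🬐[38;2;15;15;25m[48;2;35;35;50m🬰[38;2;15;15;25m[48;2;35;35;50m🬰[0m
[38;2;15;15;25m[48;2;15;15;25m [38;2;15;15;25m[48;2;15;15;25m [38;2;35;35;50m[48;2;15;15;25m▌[38;2;15;15;25m[48;2;15;15;25m [38;2;15;15;25m[48;2;35;35;50m▌[38;2;255;80;180m[48;2;15;15;25m🬊[38;2;255;80;180m[48;2;15;15;25m🬝[38;2;255;80;180m[48;2;23;23;35m🬀[38;2;15;15;25m[48;2;15;15;25m [38;2;15;15;25m[48;2;35;35;50m▌[38;2;15;15;25m[48;2;15;15;25m [38;2;15;15;25m[48;2;15;15;25m [0m
</frame>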